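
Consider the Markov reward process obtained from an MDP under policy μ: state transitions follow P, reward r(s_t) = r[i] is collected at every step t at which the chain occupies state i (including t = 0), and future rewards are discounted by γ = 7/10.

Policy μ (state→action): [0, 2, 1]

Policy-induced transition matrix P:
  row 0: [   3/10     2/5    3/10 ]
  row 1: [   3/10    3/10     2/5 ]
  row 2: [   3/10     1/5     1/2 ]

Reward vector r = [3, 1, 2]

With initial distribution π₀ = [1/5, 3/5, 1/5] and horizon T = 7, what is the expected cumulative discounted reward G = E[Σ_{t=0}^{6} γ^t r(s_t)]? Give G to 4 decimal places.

t=0: π = [0.2000, 0.6000, 0.2000], E[r] = 1.6000, γ^t·E[r] = 1.600000, running G = 1.600000
t=1: π = [0.3000, 0.3000, 0.4000], E[r] = 2.0000, γ^t·E[r] = 1.400000, running G = 3.000000
t=2: π = [0.3000, 0.2900, 0.4100], E[r] = 2.0100, γ^t·E[r] = 0.984900, running G = 3.984900
t=3: π = [0.3000, 0.2890, 0.4110], E[r] = 2.0110, γ^t·E[r] = 0.689773, running G = 4.674673
t=4: π = [0.3000, 0.2889, 0.4111], E[r] = 2.0111, γ^t·E[r] = 0.482865, running G = 5.157538
t=5: π = [0.3000, 0.2889, 0.4111], E[r] = 2.0111, γ^t·E[r] = 0.338007, running G = 5.495545
t=6: π = [0.3000, 0.2889, 0.4111], E[r] = 2.0111, γ^t·E[r] = 0.236605, running G = 5.732151

G = 5.7322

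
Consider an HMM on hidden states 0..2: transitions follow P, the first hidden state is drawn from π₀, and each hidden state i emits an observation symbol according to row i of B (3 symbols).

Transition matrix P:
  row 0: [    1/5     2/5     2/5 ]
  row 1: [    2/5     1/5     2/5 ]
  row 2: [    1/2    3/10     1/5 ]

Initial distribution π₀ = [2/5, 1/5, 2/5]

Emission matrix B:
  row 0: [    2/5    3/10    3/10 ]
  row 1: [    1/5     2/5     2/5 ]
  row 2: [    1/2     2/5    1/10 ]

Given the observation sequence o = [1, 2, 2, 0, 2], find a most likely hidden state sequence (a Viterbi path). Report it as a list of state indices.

path = [2, 0, 1, 2, 0]

t=0: δ = [1.200e-01, 8.000e-02, 1.600e-01]  (obs o_0=1)
t=1: δ = [2.400e-02, 1.920e-02, 4.800e-03]  ψ = [2, 0, 0]  (obs o_1=2)
t=2: δ = [2.304e-03, 3.840e-03, 9.600e-04]  ψ = [1, 0, 0]  (obs o_2=2)
t=3: δ = [6.144e-04, 1.843e-04, 7.680e-04]  ψ = [1, 0, 1]  (obs o_3=0)
t=4: δ = [1.152e-04, 9.830e-05, 2.458e-05]  ψ = [2, 0, 0]  (obs o_4=2)
backtrack: best end state = 0; path = [2, 0, 1, 2, 0]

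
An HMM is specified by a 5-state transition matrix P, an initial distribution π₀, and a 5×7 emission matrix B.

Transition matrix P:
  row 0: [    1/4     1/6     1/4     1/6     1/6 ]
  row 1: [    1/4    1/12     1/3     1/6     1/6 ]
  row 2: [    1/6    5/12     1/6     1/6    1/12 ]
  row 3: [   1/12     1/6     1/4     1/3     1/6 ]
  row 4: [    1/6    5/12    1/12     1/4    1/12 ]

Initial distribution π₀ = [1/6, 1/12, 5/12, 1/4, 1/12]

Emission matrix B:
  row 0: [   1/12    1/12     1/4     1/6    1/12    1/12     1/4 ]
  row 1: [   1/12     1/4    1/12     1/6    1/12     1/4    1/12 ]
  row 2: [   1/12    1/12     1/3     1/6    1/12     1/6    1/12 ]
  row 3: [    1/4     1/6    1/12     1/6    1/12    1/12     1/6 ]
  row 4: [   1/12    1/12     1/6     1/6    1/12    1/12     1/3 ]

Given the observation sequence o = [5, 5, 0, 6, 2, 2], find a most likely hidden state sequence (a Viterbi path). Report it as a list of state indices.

t=0: δ = [1.389e-02, 2.083e-02, 6.944e-02, 2.083e-02, 6.944e-03]  (obs o_0=5)
t=1: δ = [9.645e-04, 7.234e-03, 1.929e-03, 9.645e-04, 4.823e-04]  ψ = [2, 2, 2, 2, 2]  (obs o_1=5)
t=2: δ = [1.507e-04, 6.698e-05, 2.009e-04, 3.014e-04, 1.005e-04]  ψ = [1, 2, 1, 1, 1]  (obs o_2=0)
t=3: δ = [9.419e-06, 6.977e-06, 6.279e-06, 1.674e-05, 1.674e-05]  ψ = [0, 2, 3, 3, 3]  (obs o_3=6)
t=4: δ = [6.977e-07, 5.814e-07, 1.395e-06, 4.651e-07, 4.651e-07]  ψ = [4, 4, 3, 3, 3]  (obs o_4=2)
t=5: δ = [5.814e-08, 4.845e-08, 7.752e-08, 1.938e-08, 1.938e-08]  ψ = [2, 2, 2, 2, 0]  (obs o_5=2)
backtrack: best end state = 2; path = [2, 1, 3, 3, 2, 2]

path = [2, 1, 3, 3, 2, 2]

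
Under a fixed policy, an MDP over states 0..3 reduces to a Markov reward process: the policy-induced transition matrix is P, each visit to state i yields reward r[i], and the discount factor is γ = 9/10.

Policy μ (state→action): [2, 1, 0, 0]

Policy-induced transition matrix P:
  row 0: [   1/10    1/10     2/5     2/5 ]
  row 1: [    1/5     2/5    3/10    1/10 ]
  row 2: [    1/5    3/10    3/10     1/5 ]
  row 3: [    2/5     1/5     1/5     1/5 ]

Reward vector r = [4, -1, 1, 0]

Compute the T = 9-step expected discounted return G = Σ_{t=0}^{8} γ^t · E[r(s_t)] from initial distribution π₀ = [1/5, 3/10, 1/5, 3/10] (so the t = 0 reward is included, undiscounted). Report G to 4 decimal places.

t=0: π = [0.2000, 0.3000, 0.2000, 0.3000], E[r] = 0.7000, γ^t·E[r] = 0.700000, running G = 0.700000
t=1: π = [0.2400, 0.2600, 0.2900, 0.2100], E[r] = 0.9900, γ^t·E[r] = 0.891000, running G = 1.591000
t=2: π = [0.2180, 0.2570, 0.3030, 0.2220], E[r] = 0.9180, γ^t·E[r] = 0.743580, running G = 2.334580
t=3: π = [0.2226, 0.2599, 0.2996, 0.2179], E[r] = 0.9301, γ^t·E[r] = 0.678043, running G = 3.012623
t=4: π = [0.2213, 0.2597, 0.3005, 0.2185], E[r] = 0.9261, γ^t·E[r] = 0.607595, running G = 3.620217
t=5: π = [0.2216, 0.2599, 0.3003, 0.2183], E[r] = 0.9267, γ^t·E[r] = 0.547221, running G = 4.167439
t=6: π = [0.2215, 0.2598, 0.3003, 0.2183], E[r] = 0.9265, γ^t·E[r] = 0.492377, running G = 4.659816
t=7: π = [0.2215, 0.2599, 0.3003, 0.2183], E[r] = 0.9265, γ^t·E[r] = 0.443156, running G = 5.102972
t=8: π = [0.2215, 0.2599, 0.3003, 0.2183], E[r] = 0.9265, γ^t·E[r] = 0.398835, running G = 5.501807

G = 5.5018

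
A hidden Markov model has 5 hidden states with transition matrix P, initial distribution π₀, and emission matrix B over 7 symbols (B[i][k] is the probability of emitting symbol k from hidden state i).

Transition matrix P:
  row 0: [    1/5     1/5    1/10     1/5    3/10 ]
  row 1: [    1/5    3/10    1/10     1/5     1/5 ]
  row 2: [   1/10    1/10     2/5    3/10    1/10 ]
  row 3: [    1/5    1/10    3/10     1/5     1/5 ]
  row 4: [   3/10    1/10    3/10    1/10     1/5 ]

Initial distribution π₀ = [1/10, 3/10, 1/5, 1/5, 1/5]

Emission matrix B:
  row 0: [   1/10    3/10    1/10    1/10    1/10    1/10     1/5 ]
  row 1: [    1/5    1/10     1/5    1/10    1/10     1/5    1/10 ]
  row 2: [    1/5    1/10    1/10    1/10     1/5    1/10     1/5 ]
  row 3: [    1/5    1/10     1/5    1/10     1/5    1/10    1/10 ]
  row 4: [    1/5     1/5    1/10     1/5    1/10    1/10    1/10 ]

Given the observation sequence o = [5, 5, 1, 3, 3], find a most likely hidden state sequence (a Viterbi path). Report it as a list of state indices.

t=0: δ = [1.000e-02, 6.000e-02, 2.000e-02, 2.000e-02, 2.000e-02]  (obs o_0=5)
t=1: δ = [1.200e-03, 3.600e-03, 8.000e-04, 1.200e-03, 1.200e-03]  ψ = [1, 1, 2, 1, 1]  (obs o_1=5)
t=2: δ = [2.160e-04, 1.080e-04, 3.600e-05, 7.200e-05, 1.440e-04]  ψ = [1, 1, 1, 1, 1]  (obs o_2=1)
t=3: δ = [4.320e-06, 4.320e-06, 4.320e-06, 4.320e-06, 1.296e-05]  ψ = [0, 0, 4, 0, 0]  (obs o_3=3)
t=4: δ = [3.888e-07, 1.296e-07, 3.888e-07, 1.296e-07, 5.184e-07]  ψ = [4, 1, 4, 2, 4]  (obs o_4=3)
backtrack: best end state = 4; path = [1, 1, 0, 4, 4]

path = [1, 1, 0, 4, 4]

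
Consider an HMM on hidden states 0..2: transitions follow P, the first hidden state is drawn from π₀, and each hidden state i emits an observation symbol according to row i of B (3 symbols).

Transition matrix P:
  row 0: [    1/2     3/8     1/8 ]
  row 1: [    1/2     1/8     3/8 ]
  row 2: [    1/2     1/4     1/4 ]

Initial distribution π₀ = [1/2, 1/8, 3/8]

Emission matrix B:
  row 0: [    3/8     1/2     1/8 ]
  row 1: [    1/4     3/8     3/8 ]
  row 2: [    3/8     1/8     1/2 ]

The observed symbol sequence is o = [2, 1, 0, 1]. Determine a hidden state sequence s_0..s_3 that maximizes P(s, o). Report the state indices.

t=0: δ = [6.250e-02, 4.688e-02, 1.875e-01]  (obs o_0=2)
t=1: δ = [4.688e-02, 1.758e-02, 5.859e-03]  ψ = [2, 2, 2]  (obs o_1=1)
t=2: δ = [8.789e-03, 4.395e-03, 2.472e-03]  ψ = [0, 0, 1]  (obs o_2=0)
t=3: δ = [2.197e-03, 1.236e-03, 2.060e-04]  ψ = [0, 0, 1]  (obs o_3=1)
backtrack: best end state = 0; path = [2, 0, 0, 0]

path = [2, 0, 0, 0]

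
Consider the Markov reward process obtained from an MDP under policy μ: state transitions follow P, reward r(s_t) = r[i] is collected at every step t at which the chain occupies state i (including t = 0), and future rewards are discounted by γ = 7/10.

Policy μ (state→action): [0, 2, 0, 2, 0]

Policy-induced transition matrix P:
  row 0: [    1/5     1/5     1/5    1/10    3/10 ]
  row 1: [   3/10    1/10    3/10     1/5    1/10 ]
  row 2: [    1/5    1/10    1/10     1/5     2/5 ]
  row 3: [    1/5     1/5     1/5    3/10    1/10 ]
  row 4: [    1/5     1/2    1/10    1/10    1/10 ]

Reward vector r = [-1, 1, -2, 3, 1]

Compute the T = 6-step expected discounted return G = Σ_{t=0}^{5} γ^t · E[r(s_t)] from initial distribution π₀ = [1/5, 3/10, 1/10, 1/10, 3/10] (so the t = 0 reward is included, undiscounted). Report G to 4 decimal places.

t=0: π = [0.2000, 0.3000, 0.1000, 0.1000, 0.3000], E[r] = 0.5000, γ^t·E[r] = 0.500000, running G = 0.500000
t=1: π = [0.2300, 0.2500, 0.1900, 0.1600, 0.1700], E[r] = 0.2900, γ^t·E[r] = 0.203000, running G = 0.703000
t=2: π = [0.2250, 0.2070, 0.1890, 0.1760, 0.2030], E[r] = 0.3350, γ^t·E[r] = 0.164150, running G = 0.867150
t=3: π = [0.2207, 0.2213, 0.1815, 0.1748, 0.2017], E[r] = 0.3637, γ^t·E[r] = 0.124749, running G = 0.991899
t=4: π = [0.2221, 0.2202, 0.1838, 0.1752, 0.1986], E[r] = 0.3548, γ^t·E[r] = 0.085185, running G = 1.077084
t=5: π = [0.2220, 0.2192, 0.1838, 0.1755, 0.1996], E[r] = 0.3555, γ^t·E[r] = 0.059750, running G = 1.136835

G = 1.1368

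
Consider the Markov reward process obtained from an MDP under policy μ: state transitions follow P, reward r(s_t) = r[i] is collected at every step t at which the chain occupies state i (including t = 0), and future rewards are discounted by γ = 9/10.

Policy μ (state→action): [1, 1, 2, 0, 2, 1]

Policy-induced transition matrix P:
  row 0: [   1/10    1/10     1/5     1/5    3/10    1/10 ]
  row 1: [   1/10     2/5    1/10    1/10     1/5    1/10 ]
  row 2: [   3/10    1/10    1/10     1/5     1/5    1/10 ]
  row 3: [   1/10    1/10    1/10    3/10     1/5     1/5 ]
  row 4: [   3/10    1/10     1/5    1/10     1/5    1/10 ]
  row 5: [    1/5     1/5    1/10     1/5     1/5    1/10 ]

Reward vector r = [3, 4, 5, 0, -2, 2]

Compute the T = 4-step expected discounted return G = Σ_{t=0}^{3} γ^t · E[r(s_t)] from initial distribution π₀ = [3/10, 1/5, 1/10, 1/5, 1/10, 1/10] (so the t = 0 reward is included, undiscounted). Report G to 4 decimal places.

G = 6.2643

t=0: π = [0.3000, 0.2000, 0.1000, 0.2000, 0.1000, 0.1000], E[r] = 2.2000, γ^t·E[r] = 2.200000, running G = 2.200000
t=1: π = [0.1500, 0.1700, 0.1400, 0.1900, 0.2300, 0.1200], E[r] = 1.6100, γ^t·E[r] = 1.449000, running G = 3.649000
t=2: π = [0.1860, 0.1630, 0.1380, 0.1790, 0.2150, 0.1190], E[r] = 1.7080, γ^t·E[r] = 1.383480, running G = 5.032480
t=3: π = [0.1825, 0.1608, 0.1401, 0.1801, 0.2186, 0.1179], E[r] = 1.6898, γ^t·E[r] = 1.231864, running G = 6.264344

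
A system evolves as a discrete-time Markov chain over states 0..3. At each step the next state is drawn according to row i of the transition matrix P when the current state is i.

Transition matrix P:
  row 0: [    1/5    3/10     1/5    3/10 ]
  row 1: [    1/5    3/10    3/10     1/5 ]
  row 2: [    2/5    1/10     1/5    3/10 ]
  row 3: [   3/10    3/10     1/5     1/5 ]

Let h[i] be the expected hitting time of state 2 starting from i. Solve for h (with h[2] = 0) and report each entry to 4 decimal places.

First-step conditioning: h[2] = 0; for i ≠ 2, h[i] = 1 + Σ_k P[i][k]·h[k].
  h[0] = 1 + 1/5·h[0] + 3/10·h[1] + 3/10·h[3]
  h[1] = 1 + 1/5·h[0] + 3/10·h[1] + 1/5·h[3]
  h[3] = 1 + 3/10·h[0] + 3/10·h[1] + 1/5·h[3]
Solving the 3×3 linear system over states ≠ 2 gives exactly h = [100/23, 90/23, 0, 100/23] (h[2] = 0 is the target).

h = [4.3478, 3.9130, 0.0000, 4.3478]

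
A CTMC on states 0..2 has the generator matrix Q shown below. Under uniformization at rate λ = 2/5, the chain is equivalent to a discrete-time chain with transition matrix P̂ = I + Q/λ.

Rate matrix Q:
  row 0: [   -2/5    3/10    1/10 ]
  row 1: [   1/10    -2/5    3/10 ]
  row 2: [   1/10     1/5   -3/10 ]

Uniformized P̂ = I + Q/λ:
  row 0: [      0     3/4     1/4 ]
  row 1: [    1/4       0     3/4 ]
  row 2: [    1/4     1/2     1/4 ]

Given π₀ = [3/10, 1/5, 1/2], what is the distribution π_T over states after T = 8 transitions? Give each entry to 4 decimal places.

t=0: π = [0.3000, 0.2000, 0.5000]
t=1: π = [0.1750, 0.4750, 0.3500]
t=2: π = [0.2063, 0.3063, 0.4875]
t=3: π = [0.1984, 0.3984, 0.4031]
t=4: π = [0.2004, 0.3504, 0.4492]
t=5: π = [0.1999, 0.3749, 0.4252]
t=6: π = [0.2000, 0.3625, 0.4375]
t=7: π = [0.2000, 0.3687, 0.4313]
t=8: π = [0.2000, 0.3656, 0.4344]

π = [0.2000, 0.3656, 0.4344]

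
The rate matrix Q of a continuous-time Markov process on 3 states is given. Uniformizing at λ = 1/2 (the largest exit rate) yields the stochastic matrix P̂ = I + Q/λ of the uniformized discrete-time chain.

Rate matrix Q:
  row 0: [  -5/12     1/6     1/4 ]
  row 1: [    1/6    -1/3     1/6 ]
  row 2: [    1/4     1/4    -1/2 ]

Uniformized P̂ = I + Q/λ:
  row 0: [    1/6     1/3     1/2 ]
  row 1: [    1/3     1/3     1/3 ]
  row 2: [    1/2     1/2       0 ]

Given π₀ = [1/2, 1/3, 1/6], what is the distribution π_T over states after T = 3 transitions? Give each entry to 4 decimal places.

t=0: π = [0.5000, 0.3333, 0.1667]
t=1: π = [0.2778, 0.3611, 0.3611]
t=2: π = [0.3472, 0.3935, 0.2593]
t=3: π = [0.3187, 0.3765, 0.3048]

π = [0.3187, 0.3765, 0.3048]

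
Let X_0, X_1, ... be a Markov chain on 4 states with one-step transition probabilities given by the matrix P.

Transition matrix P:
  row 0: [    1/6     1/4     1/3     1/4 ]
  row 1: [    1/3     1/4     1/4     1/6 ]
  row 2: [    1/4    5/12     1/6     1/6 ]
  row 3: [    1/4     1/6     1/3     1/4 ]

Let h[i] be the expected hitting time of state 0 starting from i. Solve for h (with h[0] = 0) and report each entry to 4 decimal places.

h = [0.0000, 3.3581, 3.6164, 3.6869]

First-step conditioning: h[0] = 0; for i ≠ 0, h[i] = 1 + Σ_k P[i][k]·h[k].
  h[1] = 1 + 1/4·h[1] + 1/4·h[2] + 1/6·h[3]
  h[2] = 1 + 5/12·h[1] + 1/6·h[2] + 1/6·h[3]
  h[3] = 1 + 1/6·h[1] + 1/3·h[2] + 1/4·h[3]
Solving the 3×3 linear system over states ≠ 0 gives exactly h = [0, 1716/511, 264/73, 1884/511] (h[0] = 0 is the target).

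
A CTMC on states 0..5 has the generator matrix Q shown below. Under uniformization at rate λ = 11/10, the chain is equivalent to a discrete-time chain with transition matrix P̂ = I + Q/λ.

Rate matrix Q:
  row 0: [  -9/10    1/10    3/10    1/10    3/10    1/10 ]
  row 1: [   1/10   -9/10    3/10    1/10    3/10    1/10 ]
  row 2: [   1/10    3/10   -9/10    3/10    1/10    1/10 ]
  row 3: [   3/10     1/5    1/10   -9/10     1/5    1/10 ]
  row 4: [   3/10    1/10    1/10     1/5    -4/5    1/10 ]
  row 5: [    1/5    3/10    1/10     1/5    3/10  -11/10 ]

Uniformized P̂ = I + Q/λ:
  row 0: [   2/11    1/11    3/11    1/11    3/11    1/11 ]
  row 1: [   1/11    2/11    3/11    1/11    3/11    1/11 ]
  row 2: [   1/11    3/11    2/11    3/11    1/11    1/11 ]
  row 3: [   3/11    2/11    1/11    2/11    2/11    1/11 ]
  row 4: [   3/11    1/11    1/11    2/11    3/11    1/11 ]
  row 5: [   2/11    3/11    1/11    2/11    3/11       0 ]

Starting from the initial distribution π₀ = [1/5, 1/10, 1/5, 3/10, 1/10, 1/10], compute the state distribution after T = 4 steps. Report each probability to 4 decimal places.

π = [0.1867, 0.1674, 0.1708, 0.1652, 0.2266, 0.0833]

t=0: π = [0.2000, 0.1000, 0.2000, 0.3000, 0.1000, 0.1000]
t=1: π = [0.1909, 0.1818, 0.1636, 0.1727, 0.2091, 0.0818]
t=2: π = [0.1851, 0.1678, 0.1736, 0.1628, 0.2273, 0.0835]
t=3: π = [0.1863, 0.1677, 0.1708, 0.1655, 0.2264, 0.0833]
t=4: π = [0.1867, 0.1674, 0.1708, 0.1652, 0.2266, 0.0833]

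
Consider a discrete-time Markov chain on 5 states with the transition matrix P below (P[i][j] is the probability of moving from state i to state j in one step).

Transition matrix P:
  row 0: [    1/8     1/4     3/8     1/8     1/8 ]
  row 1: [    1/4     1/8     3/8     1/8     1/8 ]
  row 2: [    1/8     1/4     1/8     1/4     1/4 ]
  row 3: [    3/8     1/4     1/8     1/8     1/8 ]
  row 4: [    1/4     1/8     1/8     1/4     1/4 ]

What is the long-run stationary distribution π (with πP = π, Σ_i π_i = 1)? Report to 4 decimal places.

Balance equations π_j = Σ_i π_i·P[i][j]:
  π_0 = 1/8·π_0 + 1/4·π_1 + 1/8·π_2 + 3/8·π_3 + 1/4·π_4
  π_1 = 1/4·π_0 + 1/8·π_1 + 1/4·π_2 + 1/4·π_3 + 1/8·π_4
  π_2 = 3/8·π_0 + 3/8·π_1 + 1/8·π_2 + 1/8·π_3 + 1/8·π_4
  π_3 = 1/8·π_0 + 1/8·π_1 + 1/4·π_2 + 1/8·π_3 + 1/4·π_4
  normalize: π_0 + π_1 + π_2 + π_3 + π_4 = 1
Solving the linear system gives exactly π = [8/37, 15/74, 17/74, 13/74, 13/74].

π = [0.2162, 0.2027, 0.2297, 0.1757, 0.1757]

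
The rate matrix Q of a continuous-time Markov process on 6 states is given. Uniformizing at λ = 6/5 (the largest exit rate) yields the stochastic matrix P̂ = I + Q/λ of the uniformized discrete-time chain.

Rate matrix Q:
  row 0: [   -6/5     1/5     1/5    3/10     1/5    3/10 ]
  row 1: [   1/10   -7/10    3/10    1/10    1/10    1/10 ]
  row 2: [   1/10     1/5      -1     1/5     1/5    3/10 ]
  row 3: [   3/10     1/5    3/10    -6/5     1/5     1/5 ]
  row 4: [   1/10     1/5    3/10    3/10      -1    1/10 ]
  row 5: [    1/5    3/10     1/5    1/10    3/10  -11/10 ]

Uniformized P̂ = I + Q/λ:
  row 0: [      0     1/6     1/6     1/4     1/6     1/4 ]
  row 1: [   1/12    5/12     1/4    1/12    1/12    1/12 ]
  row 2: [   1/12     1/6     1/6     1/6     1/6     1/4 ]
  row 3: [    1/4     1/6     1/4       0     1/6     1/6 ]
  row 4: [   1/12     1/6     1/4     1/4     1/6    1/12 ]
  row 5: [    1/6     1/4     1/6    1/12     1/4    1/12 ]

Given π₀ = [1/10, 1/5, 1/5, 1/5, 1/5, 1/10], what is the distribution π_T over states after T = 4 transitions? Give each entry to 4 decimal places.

π = [0.1089, 0.2385, 0.2110, 0.1346, 0.1591, 0.1479]

t=0: π = [0.1000, 0.2000, 0.2000, 0.2000, 0.2000, 0.1000]
t=1: π = [0.1167, 0.2250, 0.2167, 0.1333, 0.1583, 0.1500]
t=2: π = [0.1083, 0.2354, 0.2097, 0.1361, 0.1604, 0.1500]
t=3: π = [0.1095, 0.2380, 0.2110, 0.1343, 0.1595, 0.1477]
t=4: π = [0.1089, 0.2385, 0.2110, 0.1346, 0.1591, 0.1479]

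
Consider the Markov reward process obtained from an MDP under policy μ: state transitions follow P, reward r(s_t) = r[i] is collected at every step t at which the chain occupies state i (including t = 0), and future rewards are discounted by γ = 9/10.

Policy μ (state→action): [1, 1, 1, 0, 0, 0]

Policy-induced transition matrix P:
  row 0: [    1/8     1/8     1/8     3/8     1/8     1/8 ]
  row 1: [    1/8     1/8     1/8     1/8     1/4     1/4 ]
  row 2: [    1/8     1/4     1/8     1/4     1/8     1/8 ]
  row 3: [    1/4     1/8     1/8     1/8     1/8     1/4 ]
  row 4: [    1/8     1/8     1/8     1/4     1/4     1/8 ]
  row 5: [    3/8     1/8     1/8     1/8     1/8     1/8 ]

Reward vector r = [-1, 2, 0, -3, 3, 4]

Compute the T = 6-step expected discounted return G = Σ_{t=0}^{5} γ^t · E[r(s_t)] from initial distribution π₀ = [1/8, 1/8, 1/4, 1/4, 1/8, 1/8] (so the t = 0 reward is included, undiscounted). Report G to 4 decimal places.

G = 2.6035

t=0: π = [0.1250, 0.1250, 0.2500, 0.2500, 0.1250, 0.1250], E[r] = 0.2500, γ^t·E[r] = 0.250000, running G = 0.250000
t=1: π = [0.1875, 0.1563, 0.1250, 0.2031, 0.1563, 0.1719], E[r] = 0.6719, γ^t·E[r] = 0.604688, running G = 0.854688
t=2: π = [0.1934, 0.1406, 0.1250, 0.2070, 0.1641, 0.1699], E[r] = 0.6387, γ^t·E[r] = 0.517324, running G = 1.372012
t=3: π = [0.1934, 0.1406, 0.1250, 0.2095, 0.1631, 0.1685], E[r] = 0.6226, γ^t·E[r] = 0.453845, running G = 1.825857
t=4: π = [0.1933, 0.1406, 0.1250, 0.2094, 0.1630, 0.1688], E[r] = 0.6238, γ^t·E[r] = 0.409302, running G = 2.235159
t=5: π = [0.1934, 0.1406, 0.1250, 0.2093, 0.1629, 0.1687], E[r] = 0.6238, γ^t·E[r] = 0.368326, running G = 2.603485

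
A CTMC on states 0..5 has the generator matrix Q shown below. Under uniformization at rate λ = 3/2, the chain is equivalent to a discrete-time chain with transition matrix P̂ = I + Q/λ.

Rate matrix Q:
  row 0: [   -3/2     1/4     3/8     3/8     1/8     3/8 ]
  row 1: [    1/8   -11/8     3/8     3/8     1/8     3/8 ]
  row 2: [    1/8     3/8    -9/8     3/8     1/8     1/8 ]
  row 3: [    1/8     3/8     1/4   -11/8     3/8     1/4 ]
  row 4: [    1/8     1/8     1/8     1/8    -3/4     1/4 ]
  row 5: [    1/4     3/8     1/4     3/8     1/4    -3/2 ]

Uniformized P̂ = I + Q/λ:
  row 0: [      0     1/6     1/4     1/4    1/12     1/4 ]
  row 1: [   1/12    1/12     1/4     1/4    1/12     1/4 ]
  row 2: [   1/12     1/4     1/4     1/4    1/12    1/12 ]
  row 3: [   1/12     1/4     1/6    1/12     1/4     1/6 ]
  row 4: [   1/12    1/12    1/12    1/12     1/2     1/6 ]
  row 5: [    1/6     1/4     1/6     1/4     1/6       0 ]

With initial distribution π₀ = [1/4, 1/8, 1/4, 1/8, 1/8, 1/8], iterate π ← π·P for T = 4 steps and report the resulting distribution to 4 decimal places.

t=0: π = [0.2500, 0.1250, 0.2500, 0.1250, 0.1250, 0.1250]
t=1: π = [0.0729, 0.1875, 0.2083, 0.2083, 0.1667, 0.1563]
t=2: π = [0.0903, 0.1849, 0.1918, 0.1875, 0.2005, 0.1450]
t=3: π = [0.0879, 0.1782, 0.1889, 0.1853, 0.2102, 0.1495]
t=4: π = [0.0885, 0.1779, 0.1871, 0.1841, 0.2143, 0.1482]

π = [0.0885, 0.1779, 0.1871, 0.1841, 0.2143, 0.1482]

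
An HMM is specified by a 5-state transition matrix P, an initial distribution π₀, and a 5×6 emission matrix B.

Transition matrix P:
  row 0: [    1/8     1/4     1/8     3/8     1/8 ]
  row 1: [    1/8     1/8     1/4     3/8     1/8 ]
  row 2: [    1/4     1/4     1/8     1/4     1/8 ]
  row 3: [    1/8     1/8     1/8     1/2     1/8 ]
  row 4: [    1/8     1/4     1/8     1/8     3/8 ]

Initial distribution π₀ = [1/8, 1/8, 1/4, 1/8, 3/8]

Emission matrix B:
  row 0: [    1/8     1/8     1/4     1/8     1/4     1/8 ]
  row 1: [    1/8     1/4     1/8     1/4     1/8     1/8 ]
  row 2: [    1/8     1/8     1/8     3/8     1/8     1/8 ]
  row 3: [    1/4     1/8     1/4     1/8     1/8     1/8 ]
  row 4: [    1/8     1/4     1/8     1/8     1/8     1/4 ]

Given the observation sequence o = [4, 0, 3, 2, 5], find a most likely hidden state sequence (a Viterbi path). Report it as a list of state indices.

t=0: δ = [3.125e-02, 1.562e-02, 3.125e-02, 1.562e-02, 4.688e-02]  (obs o_0=4)
t=1: δ = [9.766e-04, 1.465e-03, 7.324e-04, 2.930e-03, 2.197e-03]  ψ = [2, 4, 4, 0, 4]  (obs o_1=0)
t=2: δ = [4.578e-05, 1.373e-04, 1.373e-04, 1.831e-04, 1.030e-04]  ψ = [3, 4, 1, 3, 4]  (obs o_2=3)
t=3: δ = [8.583e-06, 4.292e-06, 4.292e-06, 2.289e-05, 4.828e-06]  ψ = [2, 2, 1, 3, 4]  (obs o_3=2)
t=4: δ = [3.576e-07, 3.576e-07, 3.576e-07, 1.431e-06, 7.153e-07]  ψ = [3, 3, 3, 3, 3]  (obs o_4=5)
backtrack: best end state = 3; path = [0, 3, 3, 3, 3]

path = [0, 3, 3, 3, 3]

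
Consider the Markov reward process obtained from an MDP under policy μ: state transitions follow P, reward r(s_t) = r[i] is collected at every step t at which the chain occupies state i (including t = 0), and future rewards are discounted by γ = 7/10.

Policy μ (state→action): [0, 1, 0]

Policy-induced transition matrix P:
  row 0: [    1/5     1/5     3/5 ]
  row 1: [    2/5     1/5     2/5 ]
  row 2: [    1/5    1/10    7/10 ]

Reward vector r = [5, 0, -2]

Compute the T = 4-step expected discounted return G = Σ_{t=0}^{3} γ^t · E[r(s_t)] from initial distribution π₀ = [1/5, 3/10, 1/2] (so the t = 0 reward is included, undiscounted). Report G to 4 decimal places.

t=0: π = [0.2000, 0.3000, 0.5000], E[r] = 0.0000, γ^t·E[r] = 0.000000, running G = 0.000000
t=1: π = [0.2600, 0.1500, 0.5900], E[r] = 0.1200, γ^t·E[r] = 0.084000, running G = 0.084000
t=2: π = [0.2300, 0.1410, 0.6290], E[r] = -0.1080, γ^t·E[r] = -0.052920, running G = 0.031080
t=3: π = [0.2282, 0.1371, 0.6347], E[r] = -0.1284, γ^t·E[r] = -0.044041, running G = -0.012961

G = -0.0130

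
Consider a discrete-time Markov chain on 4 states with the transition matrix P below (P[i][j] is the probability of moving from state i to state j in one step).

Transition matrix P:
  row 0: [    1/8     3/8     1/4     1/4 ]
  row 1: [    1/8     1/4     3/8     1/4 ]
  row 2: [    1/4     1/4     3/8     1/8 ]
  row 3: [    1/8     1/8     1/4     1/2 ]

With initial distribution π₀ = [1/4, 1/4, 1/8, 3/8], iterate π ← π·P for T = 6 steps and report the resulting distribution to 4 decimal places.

π = [0.1649, 0.2355, 0.3193, 0.2802]

t=0: π = [0.2500, 0.2500, 0.1250, 0.3750]
t=1: π = [0.1406, 0.2344, 0.2969, 0.3281]
t=2: π = [0.1621, 0.2266, 0.3164, 0.2949]
t=3: π = [0.1646, 0.2334, 0.3179, 0.2842]
t=4: π = [0.1647, 0.2350, 0.3189, 0.2813]
t=5: π = [0.1649, 0.2354, 0.3192, 0.2805]
t=6: π = [0.1649, 0.2355, 0.3193, 0.2802]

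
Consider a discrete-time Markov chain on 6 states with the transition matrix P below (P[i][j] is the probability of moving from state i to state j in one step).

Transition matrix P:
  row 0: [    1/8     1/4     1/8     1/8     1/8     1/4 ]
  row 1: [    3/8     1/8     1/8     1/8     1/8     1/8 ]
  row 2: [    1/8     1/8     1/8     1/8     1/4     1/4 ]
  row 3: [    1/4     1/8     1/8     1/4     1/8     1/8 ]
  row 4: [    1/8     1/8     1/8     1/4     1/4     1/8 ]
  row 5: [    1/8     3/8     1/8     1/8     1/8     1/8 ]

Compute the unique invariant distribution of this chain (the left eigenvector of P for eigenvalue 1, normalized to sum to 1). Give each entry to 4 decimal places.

Balance equations π_j = Σ_i π_i·P[i][j]:
  π_0 = 1/8·π_0 + 3/8·π_1 + 1/8·π_2 + 1/4·π_3 + 1/8·π_4 + 1/8·π_5
  π_1 = 1/4·π_0 + 1/8·π_1 + 1/8·π_2 + 1/8·π_3 + 1/8·π_4 + 3/8·π_5
  π_2 = 1/8·π_0 + 1/8·π_1 + 1/8·π_2 + 1/8·π_3 + 1/8·π_4 + 1/8·π_5
  π_3 = 1/8·π_0 + 1/8·π_1 + 1/8·π_2 + 1/4·π_3 + 1/4·π_4 + 1/8·π_5
  π_4 = 1/8·π_0 + 1/8·π_1 + 1/4·π_2 + 1/8·π_3 + 1/4·π_4 + 1/8·π_5
  normalize: π_0 + π_1 + π_2 + π_3 + π_4 + π_5 = 1
Solving the linear system gives exactly π = [3107/16072, 6119/32144, 1/8, 65/392, 9/56, 5297/32144].

π = [0.1933, 0.1904, 0.1250, 0.1658, 0.1607, 0.1648]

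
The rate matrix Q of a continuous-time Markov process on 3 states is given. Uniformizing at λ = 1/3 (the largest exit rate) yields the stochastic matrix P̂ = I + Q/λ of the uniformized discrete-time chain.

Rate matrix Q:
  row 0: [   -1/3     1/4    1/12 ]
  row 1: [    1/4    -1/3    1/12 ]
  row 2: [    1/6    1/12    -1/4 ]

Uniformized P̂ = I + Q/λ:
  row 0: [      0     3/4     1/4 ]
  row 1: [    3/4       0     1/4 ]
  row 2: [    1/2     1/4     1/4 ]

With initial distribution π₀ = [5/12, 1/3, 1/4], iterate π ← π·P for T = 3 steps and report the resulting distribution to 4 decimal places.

π = [0.3828, 0.3672, 0.2500]

t=0: π = [0.4167, 0.3333, 0.2500]
t=1: π = [0.3750, 0.3750, 0.2500]
t=2: π = [0.4063, 0.3438, 0.2500]
t=3: π = [0.3828, 0.3672, 0.2500]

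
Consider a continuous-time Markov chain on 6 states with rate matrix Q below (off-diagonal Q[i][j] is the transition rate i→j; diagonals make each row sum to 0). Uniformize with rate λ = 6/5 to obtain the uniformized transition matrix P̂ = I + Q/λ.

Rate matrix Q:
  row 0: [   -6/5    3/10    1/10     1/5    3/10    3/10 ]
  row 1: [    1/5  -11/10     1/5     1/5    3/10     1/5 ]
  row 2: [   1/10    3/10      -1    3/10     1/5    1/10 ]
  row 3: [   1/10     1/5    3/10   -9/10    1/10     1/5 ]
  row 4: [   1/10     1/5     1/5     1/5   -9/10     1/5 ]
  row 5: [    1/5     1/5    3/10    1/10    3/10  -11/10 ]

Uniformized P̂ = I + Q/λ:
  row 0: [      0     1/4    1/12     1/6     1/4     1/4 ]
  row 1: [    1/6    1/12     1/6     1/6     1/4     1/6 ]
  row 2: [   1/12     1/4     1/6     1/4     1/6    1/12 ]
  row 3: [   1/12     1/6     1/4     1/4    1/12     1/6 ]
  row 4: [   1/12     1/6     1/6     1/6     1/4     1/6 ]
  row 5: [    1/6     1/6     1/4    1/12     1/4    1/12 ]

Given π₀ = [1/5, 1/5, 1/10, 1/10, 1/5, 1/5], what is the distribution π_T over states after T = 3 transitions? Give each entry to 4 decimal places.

π = [0.1016, 0.1761, 0.1855, 0.1850, 0.2042, 0.1475]

t=0: π = [0.2000, 0.2000, 0.1000, 0.1000, 0.2000, 0.2000]
t=1: π = [0.1000, 0.1750, 0.1750, 0.1667, 0.2250, 0.1583]
t=2: π = [0.1028, 0.1750, 0.1854, 0.1819, 0.2076, 0.1472]
t=3: π = [0.1016, 0.1761, 0.1855, 0.1850, 0.2042, 0.1475]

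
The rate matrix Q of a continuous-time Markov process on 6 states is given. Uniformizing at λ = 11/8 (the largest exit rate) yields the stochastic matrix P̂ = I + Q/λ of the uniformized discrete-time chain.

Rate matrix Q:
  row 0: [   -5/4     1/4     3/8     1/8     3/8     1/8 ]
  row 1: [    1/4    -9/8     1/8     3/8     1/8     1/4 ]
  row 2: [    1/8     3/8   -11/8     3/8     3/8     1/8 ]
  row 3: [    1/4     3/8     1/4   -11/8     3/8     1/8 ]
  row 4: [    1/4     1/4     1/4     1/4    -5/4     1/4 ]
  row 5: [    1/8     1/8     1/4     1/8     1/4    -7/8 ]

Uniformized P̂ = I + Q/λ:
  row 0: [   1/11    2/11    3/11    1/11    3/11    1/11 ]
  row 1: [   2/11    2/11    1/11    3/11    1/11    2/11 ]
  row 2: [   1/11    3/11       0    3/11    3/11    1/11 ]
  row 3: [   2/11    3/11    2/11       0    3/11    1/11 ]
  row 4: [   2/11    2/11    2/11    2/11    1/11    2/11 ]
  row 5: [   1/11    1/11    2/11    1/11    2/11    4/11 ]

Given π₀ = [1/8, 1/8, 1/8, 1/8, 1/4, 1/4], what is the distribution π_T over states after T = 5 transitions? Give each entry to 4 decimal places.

π = [0.1398, 0.1939, 0.1497, 0.1562, 0.1876, 0.1727]

t=0: π = [0.1250, 0.1250, 0.1250, 0.1250, 0.2500, 0.2500]
t=1: π = [0.1364, 0.1818, 0.1591, 0.1477, 0.1818, 0.1932]
t=2: π = [0.1374, 0.1921, 0.1488, 0.1560, 0.1890, 0.1767]
t=3: π = [0.1397, 0.1935, 0.1498, 0.1559, 0.1874, 0.1737]
t=4: π = [0.1397, 0.1938, 0.1497, 0.1562, 0.1877, 0.1729]
t=5: π = [0.1398, 0.1939, 0.1497, 0.1562, 0.1876, 0.1727]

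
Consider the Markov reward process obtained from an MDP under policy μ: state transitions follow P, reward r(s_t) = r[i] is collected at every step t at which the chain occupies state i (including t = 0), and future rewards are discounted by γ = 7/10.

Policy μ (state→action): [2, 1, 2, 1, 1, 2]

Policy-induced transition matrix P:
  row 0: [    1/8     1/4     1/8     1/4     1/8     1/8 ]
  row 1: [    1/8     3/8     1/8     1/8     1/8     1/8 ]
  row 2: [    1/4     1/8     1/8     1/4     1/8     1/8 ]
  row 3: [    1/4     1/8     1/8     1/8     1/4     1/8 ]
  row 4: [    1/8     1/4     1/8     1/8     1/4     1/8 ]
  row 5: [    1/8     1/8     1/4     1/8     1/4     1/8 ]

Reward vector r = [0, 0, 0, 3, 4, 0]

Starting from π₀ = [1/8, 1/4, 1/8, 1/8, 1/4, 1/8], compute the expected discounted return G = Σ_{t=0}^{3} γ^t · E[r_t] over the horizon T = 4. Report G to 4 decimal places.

G = 3.2461

t=0: π = [0.1250, 0.2500, 0.1250, 0.1250, 0.2500, 0.1250], E[r] = 1.3750, γ^t·E[r] = 1.375000, running G = 1.375000
t=1: π = [0.1563, 0.2344, 0.1406, 0.1563, 0.1875, 0.1250], E[r] = 1.2188, γ^t·E[r] = 0.853125, running G = 2.228125
t=2: π = [0.1621, 0.2266, 0.1406, 0.1621, 0.1836, 0.1250], E[r] = 1.2207, γ^t·E[r] = 0.598145, running G = 2.826270
t=3: π = [0.1628, 0.2249, 0.1406, 0.1628, 0.1838, 0.1250], E[r] = 1.2239, γ^t·E[r] = 0.419790, running G = 3.246059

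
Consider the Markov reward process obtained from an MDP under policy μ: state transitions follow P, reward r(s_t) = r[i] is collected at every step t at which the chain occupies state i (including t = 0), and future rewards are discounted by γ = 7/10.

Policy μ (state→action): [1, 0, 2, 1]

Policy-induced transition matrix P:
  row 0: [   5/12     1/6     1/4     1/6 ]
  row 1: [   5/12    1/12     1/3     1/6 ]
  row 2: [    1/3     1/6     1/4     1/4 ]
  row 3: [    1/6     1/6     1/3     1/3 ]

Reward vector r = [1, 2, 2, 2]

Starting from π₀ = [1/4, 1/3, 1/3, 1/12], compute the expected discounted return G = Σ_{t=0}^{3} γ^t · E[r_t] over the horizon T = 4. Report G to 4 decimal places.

t=0: π = [0.2500, 0.3333, 0.3333, 0.0833], E[r] = 1.7500, γ^t·E[r] = 1.750000, running G = 1.750000
t=1: π = [0.3681, 0.1389, 0.2847, 0.2083], E[r] = 1.6319, γ^t·E[r] = 1.142361, running G = 2.892361
t=2: π = [0.3409, 0.1551, 0.2789, 0.2251], E[r] = 1.6591, γ^t·E[r] = 0.812980, running G = 3.705341
t=3: π = [0.3371, 0.1537, 0.2817, 0.2274], E[r] = 1.6629, γ^t·E[r] = 0.570360, running G = 4.275701

G = 4.2757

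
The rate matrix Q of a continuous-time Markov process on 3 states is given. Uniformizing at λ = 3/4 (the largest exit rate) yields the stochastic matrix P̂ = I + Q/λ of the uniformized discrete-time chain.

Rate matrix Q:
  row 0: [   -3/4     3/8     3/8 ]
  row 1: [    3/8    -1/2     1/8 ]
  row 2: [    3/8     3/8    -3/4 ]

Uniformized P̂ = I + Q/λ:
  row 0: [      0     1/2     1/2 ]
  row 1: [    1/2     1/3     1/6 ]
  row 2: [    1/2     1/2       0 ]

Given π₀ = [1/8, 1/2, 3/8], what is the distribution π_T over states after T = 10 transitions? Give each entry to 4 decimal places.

π = [0.3331, 0.4286, 0.2383]

t=0: π = [0.1250, 0.5000, 0.3750]
t=1: π = [0.4375, 0.4167, 0.1458]
t=2: π = [0.2813, 0.4306, 0.2882]
t=3: π = [0.3594, 0.4282, 0.2124]
t=4: π = [0.3203, 0.4286, 0.2511]
t=5: π = [0.3398, 0.4286, 0.2316]
t=6: π = [0.3301, 0.4286, 0.2413]
t=7: π = [0.3350, 0.4286, 0.2365]
t=8: π = [0.3325, 0.4286, 0.2389]
t=9: π = [0.3337, 0.4286, 0.2377]
t=10: π = [0.3331, 0.4286, 0.2383]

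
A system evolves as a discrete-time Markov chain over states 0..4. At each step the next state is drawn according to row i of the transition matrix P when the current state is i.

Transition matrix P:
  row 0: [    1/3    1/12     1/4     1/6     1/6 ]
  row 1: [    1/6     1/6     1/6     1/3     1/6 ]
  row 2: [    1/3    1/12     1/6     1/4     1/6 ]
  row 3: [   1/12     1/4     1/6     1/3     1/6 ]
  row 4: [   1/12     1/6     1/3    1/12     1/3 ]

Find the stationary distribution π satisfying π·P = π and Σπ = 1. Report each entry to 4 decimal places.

Balance equations π_j = Σ_i π_i·P[i][j]:
  π_0 = 1/3·π_0 + 1/6·π_1 + 1/3·π_2 + 1/12·π_3 + 1/12·π_4
  π_1 = 1/12·π_0 + 1/6·π_1 + 1/12·π_2 + 1/4·π_3 + 1/6·π_4
  π_2 = 1/4·π_0 + 1/6·π_1 + 1/6·π_2 + 1/6·π_3 + 1/3·π_4
  π_3 = 1/6·π_0 + 1/3·π_1 + 1/4·π_2 + 1/3·π_3 + 1/12·π_4
  normalize: π_0 + π_1 + π_2 + π_3 + π_4 = 1
Solving the linear system gives exactly π = [1392/6955, 1052/6955, 1507/6955, 1613/6955, 1/5].

π = [0.2001, 0.1513, 0.2167, 0.2319, 0.2000]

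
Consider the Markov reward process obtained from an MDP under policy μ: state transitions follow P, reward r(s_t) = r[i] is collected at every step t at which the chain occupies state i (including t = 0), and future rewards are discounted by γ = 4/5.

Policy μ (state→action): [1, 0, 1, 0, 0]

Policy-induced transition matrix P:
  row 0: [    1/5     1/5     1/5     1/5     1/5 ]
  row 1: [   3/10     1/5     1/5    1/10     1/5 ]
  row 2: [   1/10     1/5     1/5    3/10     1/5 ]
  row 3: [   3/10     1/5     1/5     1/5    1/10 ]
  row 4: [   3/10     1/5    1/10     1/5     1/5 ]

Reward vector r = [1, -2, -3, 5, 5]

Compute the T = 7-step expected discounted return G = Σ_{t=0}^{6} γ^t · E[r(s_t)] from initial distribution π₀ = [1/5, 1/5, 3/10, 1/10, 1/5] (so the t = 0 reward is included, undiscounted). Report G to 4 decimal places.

t=0: π = [0.2000, 0.2000, 0.3000, 0.1000, 0.2000], E[r] = 0.4000, γ^t·E[r] = 0.400000, running G = 0.400000
t=1: π = [0.2200, 0.2000, 0.1800, 0.2100, 0.1900], E[r] = 1.2800, γ^t·E[r] = 1.024000, running G = 1.424000
t=2: π = [0.2420, 0.2000, 0.1810, 0.1980, 0.1790], E[r] = 1.1840, γ^t·E[r] = 0.757760, running G = 2.181760
t=3: π = [0.2396, 0.2000, 0.1821, 0.1981, 0.1802], E[r] = 1.1848, γ^t·E[r] = 0.606618, running G = 2.788378
t=4: π = [0.2396, 0.2000, 0.1820, 0.1982, 0.1802], E[r] = 1.1857, γ^t·E[r] = 0.485655, running G = 3.274032
t=5: π = [0.2396, 0.2000, 0.1820, 0.1982, 0.1802], E[r] = 1.1856, γ^t·E[r] = 0.388492, running G = 3.662524
t=6: π = [0.2396, 0.2000, 0.1820, 0.1982, 0.1802], E[r] = 1.1856, γ^t·E[r] = 0.310794, running G = 3.973318

G = 3.9733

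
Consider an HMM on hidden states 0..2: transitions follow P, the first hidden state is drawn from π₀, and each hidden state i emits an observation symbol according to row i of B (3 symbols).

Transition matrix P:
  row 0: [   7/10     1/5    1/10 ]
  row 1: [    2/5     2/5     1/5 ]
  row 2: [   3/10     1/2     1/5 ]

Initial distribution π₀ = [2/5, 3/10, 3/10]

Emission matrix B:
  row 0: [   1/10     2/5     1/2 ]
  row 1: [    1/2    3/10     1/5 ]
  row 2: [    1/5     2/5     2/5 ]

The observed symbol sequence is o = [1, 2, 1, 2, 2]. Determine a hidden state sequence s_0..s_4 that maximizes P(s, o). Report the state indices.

path = [0, 0, 0, 0, 0]

t=0: δ = [1.600e-01, 9.000e-02, 1.200e-01]  (obs o_0=1)
t=1: δ = [5.600e-02, 1.200e-02, 9.600e-03]  ψ = [0, 2, 2]  (obs o_1=2)
t=2: δ = [1.568e-02, 3.360e-03, 2.240e-03]  ψ = [0, 0, 0]  (obs o_2=1)
t=3: δ = [5.488e-03, 6.272e-04, 6.272e-04]  ψ = [0, 0, 0]  (obs o_3=2)
t=4: δ = [1.921e-03, 2.195e-04, 2.195e-04]  ψ = [0, 0, 0]  (obs o_4=2)
backtrack: best end state = 0; path = [0, 0, 0, 0, 0]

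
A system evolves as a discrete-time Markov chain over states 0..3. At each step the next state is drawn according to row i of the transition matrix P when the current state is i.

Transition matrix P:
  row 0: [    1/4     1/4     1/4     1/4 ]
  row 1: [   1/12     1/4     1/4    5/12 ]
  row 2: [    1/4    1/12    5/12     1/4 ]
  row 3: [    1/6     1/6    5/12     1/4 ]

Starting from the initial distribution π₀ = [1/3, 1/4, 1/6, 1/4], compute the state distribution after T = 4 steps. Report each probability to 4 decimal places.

π = [0.1988, 0.1675, 0.3558, 0.2780]

t=0: π = [0.3333, 0.2500, 0.1667, 0.2500]
t=1: π = [0.1875, 0.2014, 0.3194, 0.2917]
t=2: π = [0.1921, 0.1725, 0.3519, 0.2836]
t=3: π = [0.1976, 0.1677, 0.3559, 0.2787]
t=4: π = [0.1988, 0.1675, 0.3558, 0.2780]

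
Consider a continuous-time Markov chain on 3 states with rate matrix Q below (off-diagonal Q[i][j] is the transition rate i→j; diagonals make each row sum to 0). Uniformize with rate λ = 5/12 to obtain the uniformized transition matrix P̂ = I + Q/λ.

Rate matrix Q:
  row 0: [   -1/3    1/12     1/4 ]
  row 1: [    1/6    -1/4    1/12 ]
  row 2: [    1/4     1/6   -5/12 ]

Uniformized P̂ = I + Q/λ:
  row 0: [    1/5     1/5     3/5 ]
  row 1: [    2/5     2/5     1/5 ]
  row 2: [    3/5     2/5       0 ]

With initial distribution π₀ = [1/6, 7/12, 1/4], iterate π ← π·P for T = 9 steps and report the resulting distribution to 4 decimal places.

π = [0.3825, 0.3236, 0.2939]

t=0: π = [0.1667, 0.5833, 0.2500]
t=1: π = [0.4167, 0.3667, 0.2167]
t=2: π = [0.3600, 0.3167, 0.3233]
t=3: π = [0.3927, 0.3280, 0.2793]
t=4: π = [0.3773, 0.3215, 0.3012]
t=5: π = [0.3848, 0.3245, 0.2907]
t=6: π = [0.3812, 0.3230, 0.2958]
t=7: π = [0.3829, 0.3238, 0.2933]
t=8: π = [0.3821, 0.3234, 0.2945]
t=9: π = [0.3825, 0.3236, 0.2939]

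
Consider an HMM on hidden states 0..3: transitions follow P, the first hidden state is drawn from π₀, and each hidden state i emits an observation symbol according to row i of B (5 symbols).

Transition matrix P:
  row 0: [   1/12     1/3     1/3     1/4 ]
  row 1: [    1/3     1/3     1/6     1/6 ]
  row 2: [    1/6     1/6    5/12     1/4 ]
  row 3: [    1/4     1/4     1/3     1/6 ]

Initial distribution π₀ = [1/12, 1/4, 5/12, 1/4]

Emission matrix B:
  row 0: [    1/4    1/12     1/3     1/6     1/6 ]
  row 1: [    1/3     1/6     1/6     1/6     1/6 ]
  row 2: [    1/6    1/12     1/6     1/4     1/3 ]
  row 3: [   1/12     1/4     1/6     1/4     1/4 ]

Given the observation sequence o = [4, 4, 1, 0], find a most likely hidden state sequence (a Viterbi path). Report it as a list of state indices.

path = [2, 2, 3, 1]

t=0: δ = [1.389e-02, 4.167e-02, 1.389e-01, 6.250e-02]  (obs o_0=4)
t=1: δ = [3.858e-03, 3.858e-03, 1.929e-02, 8.681e-03]  ψ = [2, 2, 2, 2]  (obs o_1=4)
t=2: δ = [2.679e-04, 5.358e-04, 6.698e-04, 1.206e-03]  ψ = [2, 2, 2, 2]  (obs o_2=1)
t=3: δ = [7.535e-05, 1.005e-04, 6.698e-05, 1.674e-05]  ψ = [3, 3, 3, 3]  (obs o_3=0)
backtrack: best end state = 1; path = [2, 2, 3, 1]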